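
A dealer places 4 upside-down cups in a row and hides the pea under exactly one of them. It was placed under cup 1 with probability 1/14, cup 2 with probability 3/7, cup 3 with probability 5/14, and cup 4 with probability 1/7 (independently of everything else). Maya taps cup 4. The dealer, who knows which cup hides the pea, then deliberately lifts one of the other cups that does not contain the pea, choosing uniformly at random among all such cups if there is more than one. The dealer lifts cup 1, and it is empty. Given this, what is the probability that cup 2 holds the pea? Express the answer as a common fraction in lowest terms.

Consider each possible location of the pea in turn.
If it is under cup 1 (prior 1/14): the dealer opened cup 1, so this case is ruled out; weight (1/14)·0 = 0.
If it is under cup 2 (prior 3/7): the dealer has 2 equally likely choices, so probability 1/2; weight (3/7)·(1/2) = 3/14.
If it is under cup 3 (prior 5/14): the dealer has 2 equally likely choices, so probability 1/2; weight (5/14)·(1/2) = 5/28.
If it is under cup 4 (prior 1/7): the dealer has 3 equally likely choices, so probability 1/3; weight (1/7)·(1/3) = 1/21.
The weights sum to 37/84.
So P(the pea under cup 2 | the dealer opened cup 1) = (3/14) / (37/84) = 18/37.

18/37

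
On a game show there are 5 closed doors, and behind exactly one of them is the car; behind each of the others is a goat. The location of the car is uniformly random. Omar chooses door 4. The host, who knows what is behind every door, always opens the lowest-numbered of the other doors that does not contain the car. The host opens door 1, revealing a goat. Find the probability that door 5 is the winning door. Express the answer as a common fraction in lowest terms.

Consider each possible location of the car in turn.
If it is behind door 1 (prior 1/5): the host opened door 1, so this case is ruled out; weight (1/5)·0 = 0.
If it is behind any of doors 2, 3, 4, and 5 (prior 1/5 each): door 1 is the lowest-numbered option available, probability 1; weight (1/5)·1 = 1/5 each.
The weights sum to 4/5.
So P(the car behind door 5 | the host opened door 1) = (1/5) / (4/5) = 1/4.

1/4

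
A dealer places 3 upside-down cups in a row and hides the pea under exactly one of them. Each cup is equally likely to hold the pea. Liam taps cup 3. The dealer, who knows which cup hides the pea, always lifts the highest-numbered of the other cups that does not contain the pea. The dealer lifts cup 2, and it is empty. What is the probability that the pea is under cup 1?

Condition on the true location of the pea.
If it is under either of cups 1 and 3 (prior 1/3 each): cup 2 is the highest-numbered option available, probability 1; weight (1/3)·1 = 1/3 each.
If it is under cup 2 (prior 1/3): the dealer opened cup 2, so this case is ruled out; weight (1/3)·0 = 0.
The weights sum to 2/3.
So P(the pea under cup 1 | the dealer opened cup 2) = (1/3) / (2/3) = 1/2.

1/2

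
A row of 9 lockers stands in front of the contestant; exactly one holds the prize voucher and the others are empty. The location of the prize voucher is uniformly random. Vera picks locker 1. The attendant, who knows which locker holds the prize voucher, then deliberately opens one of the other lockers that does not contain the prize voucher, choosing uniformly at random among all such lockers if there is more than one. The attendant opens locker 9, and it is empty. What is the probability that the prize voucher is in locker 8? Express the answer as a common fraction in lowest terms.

8/63

Consider each possible location of the prize voucher in turn.
If it is in locker 1 (prior 1/9): the attendant has 8 equally likely choices, so probability 1/8; weight (1/9)·(1/8) = 1/72.
If it is in any of lockers 2, 3, 4, 5, 6, 7, and 8 (prior 1/9 each): the attendant has 7 equally likely choices, so probability 1/7; weight (1/9)·(1/7) = 1/63 each.
If it is in locker 9 (prior 1/9): the attendant opened locker 9, so this case is ruled out; weight (1/9)·0 = 0.
The weights sum to 1/8.
So P(the prize voucher in locker 8 | the attendant opened locker 9) = (1/63) / (1/8) = 8/63.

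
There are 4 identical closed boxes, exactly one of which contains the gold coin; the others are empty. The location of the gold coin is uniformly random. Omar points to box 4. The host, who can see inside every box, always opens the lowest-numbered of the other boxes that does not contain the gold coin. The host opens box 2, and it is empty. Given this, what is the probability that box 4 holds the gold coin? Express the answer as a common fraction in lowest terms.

Condition on the true location of the gold coin.
If it is in box 1 (prior 1/4): box 2 is the lowest-numbered option available, probability 1; weight (1/4)·1 = 1/4.
If it is in box 2 (prior 1/4): the host opened box 2, so this case is ruled out; weight (1/4)·0 = 0.
If it is in either of boxes 3 and 4 (prior 1/4 each): the host would have opened box 1 instead, probability 0; weight (1/4)·0 = 0 each.
The weights sum to 1/4.
So P(the gold coin in box 4 | the host opened box 2) = 0 / (1/4) = 0.

0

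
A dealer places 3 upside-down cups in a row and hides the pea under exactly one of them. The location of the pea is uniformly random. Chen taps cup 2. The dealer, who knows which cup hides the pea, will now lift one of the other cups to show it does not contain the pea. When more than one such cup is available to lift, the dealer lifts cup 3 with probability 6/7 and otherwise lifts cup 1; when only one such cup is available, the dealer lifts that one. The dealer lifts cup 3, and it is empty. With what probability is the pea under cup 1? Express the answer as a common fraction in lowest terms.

Condition on the true location of the pea.
If it is under cup 1 (prior 1/3): only cup 3 is available, probability 1; weight (1/3)·1 = 1/3.
If it is under cup 2 (prior 1/3): cup 3 is available, opened with probability 6/7; weight (1/3)·(6/7) = 2/7.
If it is under cup 3 (prior 1/3): the dealer opened cup 3, so this case is ruled out; weight (1/3)·0 = 0.
The weights sum to 13/21.
So P(the pea under cup 1 | the dealer opened cup 3) = (1/3) / (13/21) = 7/13.

7/13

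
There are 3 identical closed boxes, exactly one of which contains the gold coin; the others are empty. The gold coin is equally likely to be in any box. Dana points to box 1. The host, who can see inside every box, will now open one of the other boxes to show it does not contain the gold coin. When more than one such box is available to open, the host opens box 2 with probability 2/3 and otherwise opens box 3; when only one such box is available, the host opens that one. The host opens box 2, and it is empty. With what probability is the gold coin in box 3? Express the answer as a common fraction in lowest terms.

3/5

Consider each possible location of the gold coin in turn.
If it is in box 1 (prior 1/3): box 2 is available, opened with probability 2/3; weight (1/3)·(2/3) = 2/9.
If it is in box 2 (prior 1/3): the host opened box 2, so this case is ruled out; weight (1/3)·0 = 0.
If it is in box 3 (prior 1/3): only box 2 is available, probability 1; weight (1/3)·1 = 1/3.
The weights sum to 5/9.
So P(the gold coin in box 3 | the host opened box 2) = (1/3) / (5/9) = 3/5.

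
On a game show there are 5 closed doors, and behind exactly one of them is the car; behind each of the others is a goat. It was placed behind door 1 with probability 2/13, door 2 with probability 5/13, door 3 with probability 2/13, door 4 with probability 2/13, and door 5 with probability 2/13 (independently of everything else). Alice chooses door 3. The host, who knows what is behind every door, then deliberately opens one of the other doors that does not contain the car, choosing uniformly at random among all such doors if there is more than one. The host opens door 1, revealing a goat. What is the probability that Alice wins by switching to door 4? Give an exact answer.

Condition on the true location of the car.
If it is behind door 1 (prior 2/13): the host opened door 1, so this case is ruled out; weight (2/13)·0 = 0.
If it is behind door 2 (prior 5/13): the host has 3 equally likely choices, so probability 1/3; weight (5/13)·(1/3) = 5/39.
If it is behind door 3 (prior 2/13): the host has 4 equally likely choices, so probability 1/4; weight (2/13)·(1/4) = 1/26.
If it is behind either of doors 4 and 5 (prior 2/13 each): the host has 3 equally likely choices, so probability 1/3; weight (2/13)·(1/3) = 2/39 each.
The weights sum to 7/26.
So P(the car behind door 4 | the host opened door 1) = (2/39) / (7/26) = 4/21.

4/21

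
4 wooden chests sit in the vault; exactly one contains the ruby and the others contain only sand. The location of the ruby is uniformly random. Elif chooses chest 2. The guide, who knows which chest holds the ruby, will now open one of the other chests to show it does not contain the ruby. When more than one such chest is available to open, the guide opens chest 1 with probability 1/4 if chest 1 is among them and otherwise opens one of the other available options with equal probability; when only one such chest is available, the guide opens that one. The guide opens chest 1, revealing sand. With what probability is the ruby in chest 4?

Apply Bayes' rule, conditioning on where the ruby actually is.
If it is in chest 1 (prior 1/4): the guide opened chest 1, so this case is ruled out; weight (1/4)·0 = 0.
If it is in any of chests 2, 3, and 4 (prior 1/4 each): chest 1 is available, opened with probability 1/4; weight (1/4)·(1/4) = 1/16 each.
The weights sum to 3/16.
So P(the ruby in chest 4 | the guide opened chest 1) = (1/16) / (3/16) = 1/3.

1/3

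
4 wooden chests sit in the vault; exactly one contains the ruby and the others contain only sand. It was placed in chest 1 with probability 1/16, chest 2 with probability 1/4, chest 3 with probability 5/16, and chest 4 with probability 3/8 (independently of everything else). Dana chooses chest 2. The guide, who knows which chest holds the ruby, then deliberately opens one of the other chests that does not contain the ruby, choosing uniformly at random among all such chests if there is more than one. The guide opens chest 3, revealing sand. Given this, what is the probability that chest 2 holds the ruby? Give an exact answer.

8/29

Condition on the true location of the ruby.
If it is in chest 1 (prior 1/16): the guide has 2 equally likely choices, so probability 1/2; weight (1/16)·(1/2) = 1/32.
If it is in chest 2 (prior 1/4): the guide has 3 equally likely choices, so probability 1/3; weight (1/4)·(1/3) = 1/12.
If it is in chest 3 (prior 5/16): the guide opened chest 3, so this case is ruled out; weight (5/16)·0 = 0.
If it is in chest 4 (prior 3/8): the guide has 2 equally likely choices, so probability 1/2; weight (3/8)·(1/2) = 3/16.
The weights sum to 29/96.
So P(the ruby in chest 2 | the guide opened chest 3) = (1/12) / (29/96) = 8/29.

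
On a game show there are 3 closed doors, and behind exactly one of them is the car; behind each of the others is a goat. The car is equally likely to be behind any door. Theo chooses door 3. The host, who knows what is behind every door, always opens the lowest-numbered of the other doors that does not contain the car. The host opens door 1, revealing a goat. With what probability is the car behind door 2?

1/2

Apply Bayes' rule, conditioning on where the car actually is.
If it is behind door 1 (prior 1/3): the host opened door 1, so this case is ruled out; weight (1/3)·0 = 0.
If it is behind either of doors 2 and 3 (prior 1/3 each): door 1 is the lowest-numbered option available, probability 1; weight (1/3)·1 = 1/3 each.
The weights sum to 2/3.
So P(the car behind door 2 | the host opened door 1) = (1/3) / (2/3) = 1/2.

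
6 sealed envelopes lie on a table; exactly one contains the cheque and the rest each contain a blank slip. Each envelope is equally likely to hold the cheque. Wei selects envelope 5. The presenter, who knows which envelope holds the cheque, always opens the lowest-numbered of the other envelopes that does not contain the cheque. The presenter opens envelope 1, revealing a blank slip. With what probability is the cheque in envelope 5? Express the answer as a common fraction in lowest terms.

1/5

Consider each possible location of the cheque in turn.
If it is in envelope 1 (prior 1/6): the presenter opened envelope 1, so this case is ruled out; weight (1/6)·0 = 0.
If it is in any of envelopes 2, 3, 4, 5, and 6 (prior 1/6 each): envelope 1 is the lowest-numbered option available, probability 1; weight (1/6)·1 = 1/6 each.
The weights sum to 5/6.
So P(the cheque in envelope 5 | the presenter opened envelope 1) = (1/6) / (5/6) = 1/5.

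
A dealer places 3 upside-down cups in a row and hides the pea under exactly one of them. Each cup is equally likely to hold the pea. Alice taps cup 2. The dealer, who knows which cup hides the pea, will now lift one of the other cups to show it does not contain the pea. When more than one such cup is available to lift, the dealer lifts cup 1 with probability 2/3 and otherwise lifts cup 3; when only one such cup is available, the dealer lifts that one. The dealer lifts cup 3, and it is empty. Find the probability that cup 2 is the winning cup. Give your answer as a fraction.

Apply Bayes' rule, conditioning on where the pea actually is.
If it is under cup 1 (prior 1/3): only cup 3 is available, probability 1; weight (1/3)·1 = 1/3.
If it is under cup 2 (prior 1/3): cup 1 is available but not opened, probability 1/3; weight (1/3)·(1/3) = 1/9.
If it is under cup 3 (prior 1/3): the dealer opened cup 3, so this case is ruled out; weight (1/3)·0 = 0.
The weights sum to 4/9.
So P(the pea under cup 2 | the dealer opened cup 3) = (1/9) / (4/9) = 1/4.

1/4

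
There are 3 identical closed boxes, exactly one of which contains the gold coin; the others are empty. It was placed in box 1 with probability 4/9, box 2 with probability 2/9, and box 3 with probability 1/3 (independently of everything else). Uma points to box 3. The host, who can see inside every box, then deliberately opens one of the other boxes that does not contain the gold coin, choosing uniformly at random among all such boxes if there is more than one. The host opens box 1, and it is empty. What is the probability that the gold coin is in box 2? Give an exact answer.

4/7

Consider each possible location of the gold coin in turn.
If it is in box 1 (prior 4/9): the host opened box 1, so this case is ruled out; weight (4/9)·0 = 0.
If it is in box 2 (prior 2/9): the host has no choice, probability 1; weight (2/9)·1 = 2/9.
If it is in box 3 (prior 1/3): the host has 2 equally likely choices, so probability 1/2; weight (1/3)·(1/2) = 1/6.
The weights sum to 7/18.
So P(the gold coin in box 2 | the host opened box 1) = (2/9) / (7/18) = 4/7.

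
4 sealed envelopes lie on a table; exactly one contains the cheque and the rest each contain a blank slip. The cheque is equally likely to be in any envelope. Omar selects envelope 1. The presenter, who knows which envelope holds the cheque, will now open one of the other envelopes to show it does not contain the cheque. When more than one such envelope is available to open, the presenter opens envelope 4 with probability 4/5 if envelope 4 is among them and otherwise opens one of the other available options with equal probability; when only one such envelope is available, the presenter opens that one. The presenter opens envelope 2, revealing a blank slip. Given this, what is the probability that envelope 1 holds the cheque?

Apply Bayes' rule, conditioning on where the cheque actually is.
If it is in envelope 1 (prior 1/4): envelope 4 is available but not opened; envelope 2 gets probability (1 − 4/5)/2 = 1/10; weight (1/4)·(1/10) = 1/40.
If it is in envelope 2 (prior 1/4): the presenter opened envelope 2, so this case is ruled out; weight (1/4)·0 = 0.
If it is in envelope 3 (prior 1/4): envelope 4 is available but not opened, probability 1/5; weight (1/4)·(1/5) = 1/20.
If it is in envelope 4 (prior 1/4): envelope 4 holds the prize so is unavailable; the presenter chooses uniformly among the 2 others, probability 1/2; weight (1/4)·(1/2) = 1/8.
The weights sum to 1/5.
So P(the cheque in envelope 1 | the presenter opened envelope 2) = (1/40) / (1/5) = 1/8.

1/8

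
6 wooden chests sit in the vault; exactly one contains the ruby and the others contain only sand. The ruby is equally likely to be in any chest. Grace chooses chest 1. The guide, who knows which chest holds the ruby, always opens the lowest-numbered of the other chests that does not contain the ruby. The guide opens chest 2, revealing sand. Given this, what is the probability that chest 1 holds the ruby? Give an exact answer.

Consider each possible location of the ruby in turn.
If it is in any of chests 1, 3, 4, 5, and 6 (prior 1/6 each): chest 2 is the lowest-numbered option available, probability 1; weight (1/6)·1 = 1/6 each.
If it is in chest 2 (prior 1/6): the guide opened chest 2, so this case is ruled out; weight (1/6)·0 = 0.
The weights sum to 5/6.
So P(the ruby in chest 1 | the guide opened chest 2) = (1/6) / (5/6) = 1/5.

1/5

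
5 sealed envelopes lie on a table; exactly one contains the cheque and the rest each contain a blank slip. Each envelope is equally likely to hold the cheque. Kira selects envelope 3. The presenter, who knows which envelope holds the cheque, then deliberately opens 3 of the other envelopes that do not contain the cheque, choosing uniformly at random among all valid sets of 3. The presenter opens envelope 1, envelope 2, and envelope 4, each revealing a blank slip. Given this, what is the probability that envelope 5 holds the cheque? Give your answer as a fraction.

4/5

Apply Bayes' rule, conditioning on where the cheque actually is.
If it is in any of envelopes 1, 2, and 4 (prior 1/5 each): that envelope was opened and seen not to hold the prize — ruled out; weight (1/5)·0 = 0 each.
If it is in envelope 3 (prior 1/5): the presenter has 4 equally likely choices, so probability 1/4; weight (1/5)·(1/4) = 1/20.
If it is in envelope 5 (prior 1/5): the presenter has no choice, probability 1; weight (1/5)·1 = 1/5.
The weights sum to 1/4.
So P(the cheque in envelope 5 | the presenter opened envelope 1, envelope 2, and envelope 4) = (1/5) / (1/4) = 4/5.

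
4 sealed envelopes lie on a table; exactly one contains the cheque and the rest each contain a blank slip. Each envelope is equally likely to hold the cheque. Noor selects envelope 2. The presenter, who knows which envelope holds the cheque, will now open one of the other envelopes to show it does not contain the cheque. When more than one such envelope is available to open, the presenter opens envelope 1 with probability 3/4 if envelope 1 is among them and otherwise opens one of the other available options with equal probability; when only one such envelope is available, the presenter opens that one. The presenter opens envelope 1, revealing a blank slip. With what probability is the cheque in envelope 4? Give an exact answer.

1/3

Apply Bayes' rule, conditioning on where the cheque actually is.
If it is in envelope 1 (prior 1/4): the presenter opened envelope 1, so this case is ruled out; weight (1/4)·0 = 0.
If it is in any of envelopes 2, 3, and 4 (prior 1/4 each): envelope 1 is available, opened with probability 3/4; weight (1/4)·(3/4) = 3/16 each.
The weights sum to 9/16.
So P(the cheque in envelope 4 | the presenter opened envelope 1) = (3/16) / (9/16) = 1/3.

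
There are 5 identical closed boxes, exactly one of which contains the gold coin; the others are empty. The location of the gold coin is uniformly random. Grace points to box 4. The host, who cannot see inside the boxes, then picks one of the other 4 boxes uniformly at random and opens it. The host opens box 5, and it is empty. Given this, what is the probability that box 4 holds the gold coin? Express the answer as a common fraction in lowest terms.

Apply Bayes' rule, conditioning on where the gold coin actually is.
If it is in any of boxes 1, 2, 3, and 4 (prior 1/5 each): the host picks box 5 with probability 1/4 regardless, and it is not the prize; weight (1/5)·(1/4) = 1/20 each.
If it is in box 5 (prior 1/5): the host opened box 5, so this case is ruled out; weight (1/5)·0 = 0.
The weights sum to 1/5.
So P(the gold coin in box 4 | the host opened box 5) = (1/20) / (1/5) = 1/4.

1/4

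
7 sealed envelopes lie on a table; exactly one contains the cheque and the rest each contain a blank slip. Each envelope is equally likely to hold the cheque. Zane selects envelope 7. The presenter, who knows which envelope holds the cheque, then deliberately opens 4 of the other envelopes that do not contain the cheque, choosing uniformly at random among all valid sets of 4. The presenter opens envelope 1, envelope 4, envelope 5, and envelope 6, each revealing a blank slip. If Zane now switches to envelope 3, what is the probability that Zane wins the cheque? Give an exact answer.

Condition on the true location of the cheque.
If it is in any of envelopes 1, 4, 5, and 6 (prior 1/7 each): that envelope was opened and seen not to hold the prize — ruled out; weight (1/7)·0 = 0 each.
If it is in either of envelopes 2 and 3 (prior 1/7 each): the presenter has 5 equally likely choices, so probability 1/5; weight (1/7)·(1/5) = 1/35 each.
If it is in envelope 7 (prior 1/7): the presenter has 15 equally likely choices, so probability 1/15; weight (1/7)·(1/15) = 1/105.
The weights sum to 1/15.
So P(the cheque in envelope 3 | the presenter opened envelope 1, envelope 4, envelope 5, and envelope 6) = (1/35) / (1/15) = 3/7.

3/7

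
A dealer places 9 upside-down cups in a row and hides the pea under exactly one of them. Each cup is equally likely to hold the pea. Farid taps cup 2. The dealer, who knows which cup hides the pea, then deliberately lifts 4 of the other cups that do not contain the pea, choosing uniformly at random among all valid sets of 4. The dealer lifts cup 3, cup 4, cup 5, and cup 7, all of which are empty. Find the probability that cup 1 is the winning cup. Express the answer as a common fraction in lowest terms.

2/9

Apply Bayes' rule, conditioning on where the pea actually is.
If it is under any of cups 1, 6, 8, and 9 (prior 1/9 each): the dealer has 35 equally likely choices, so probability 1/35; weight (1/9)·(1/35) = 1/315 each.
If it is under cup 2 (prior 1/9): the dealer has 70 equally likely choices, so probability 1/70; weight (1/9)·(1/70) = 1/630.
If it is under any of cups 3, 4, 5, and 7 (prior 1/9 each): that cup was opened and seen not to hold the prize — ruled out; weight (1/9)·0 = 0 each.
The weights sum to 1/70.
So P(the pea under cup 1 | the dealer opened cup 3, cup 4, cup 5, and cup 7) = (1/315) / (1/70) = 2/9.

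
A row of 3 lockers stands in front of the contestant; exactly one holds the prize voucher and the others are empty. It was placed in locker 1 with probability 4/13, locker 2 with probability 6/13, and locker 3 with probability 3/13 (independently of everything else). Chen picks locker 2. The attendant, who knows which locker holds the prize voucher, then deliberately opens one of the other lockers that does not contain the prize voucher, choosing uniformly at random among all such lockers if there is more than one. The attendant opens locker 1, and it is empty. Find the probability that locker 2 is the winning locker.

Apply Bayes' rule, conditioning on where the prize voucher actually is.
If it is in locker 1 (prior 4/13): the attendant opened locker 1, so this case is ruled out; weight (4/13)·0 = 0.
If it is in locker 2 (prior 6/13): the attendant has 2 equally likely choices, so probability 1/2; weight (6/13)·(1/2) = 3/13.
If it is in locker 3 (prior 3/13): the attendant has no choice, probability 1; weight (3/13)·1 = 3/13.
The weights sum to 6/13.
So P(the prize voucher in locker 2 | the attendant opened locker 1) = (3/13) / (6/13) = 1/2.

1/2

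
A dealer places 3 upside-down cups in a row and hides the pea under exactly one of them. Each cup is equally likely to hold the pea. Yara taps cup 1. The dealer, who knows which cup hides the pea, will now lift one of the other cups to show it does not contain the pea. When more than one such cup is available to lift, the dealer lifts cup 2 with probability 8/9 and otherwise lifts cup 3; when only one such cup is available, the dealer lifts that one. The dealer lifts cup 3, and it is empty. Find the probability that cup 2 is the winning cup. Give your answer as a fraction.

Apply Bayes' rule, conditioning on where the pea actually is.
If it is under cup 1 (prior 1/3): cup 2 is available but not opened, probability 1/9; weight (1/3)·(1/9) = 1/27.
If it is under cup 2 (prior 1/3): only cup 3 is available, probability 1; weight (1/3)·1 = 1/3.
If it is under cup 3 (prior 1/3): the dealer opened cup 3, so this case is ruled out; weight (1/3)·0 = 0.
The weights sum to 10/27.
So P(the pea under cup 2 | the dealer opened cup 3) = (1/3) / (10/27) = 9/10.

9/10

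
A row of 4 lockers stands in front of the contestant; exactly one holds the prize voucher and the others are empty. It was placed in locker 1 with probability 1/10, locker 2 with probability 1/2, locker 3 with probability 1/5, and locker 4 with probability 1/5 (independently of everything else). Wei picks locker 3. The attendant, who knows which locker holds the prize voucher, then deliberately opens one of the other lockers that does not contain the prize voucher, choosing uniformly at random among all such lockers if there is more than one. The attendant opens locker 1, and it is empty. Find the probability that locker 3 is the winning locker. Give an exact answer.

4/25

Apply Bayes' rule, conditioning on where the prize voucher actually is.
If it is in locker 1 (prior 1/10): the attendant opened locker 1, so this case is ruled out; weight (1/10)·0 = 0.
If it is in locker 2 (prior 1/2): the attendant has 2 equally likely choices, so probability 1/2; weight (1/2)·(1/2) = 1/4.
If it is in locker 3 (prior 1/5): the attendant has 3 equally likely choices, so probability 1/3; weight (1/5)·(1/3) = 1/15.
If it is in locker 4 (prior 1/5): the attendant has 2 equally likely choices, so probability 1/2; weight (1/5)·(1/2) = 1/10.
The weights sum to 5/12.
So P(the prize voucher in locker 3 | the attendant opened locker 1) = (1/15) / (5/12) = 4/25.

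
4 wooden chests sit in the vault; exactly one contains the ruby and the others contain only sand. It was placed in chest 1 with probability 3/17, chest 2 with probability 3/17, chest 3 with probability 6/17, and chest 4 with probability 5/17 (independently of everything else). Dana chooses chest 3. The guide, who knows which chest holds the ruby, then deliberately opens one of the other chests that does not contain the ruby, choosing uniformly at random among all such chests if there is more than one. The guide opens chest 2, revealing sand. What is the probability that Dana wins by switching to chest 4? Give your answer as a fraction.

5/12

Apply Bayes' rule, conditioning on where the ruby actually is.
If it is in chest 1 (prior 3/17): the guide has 2 equally likely choices, so probability 1/2; weight (3/17)·(1/2) = 3/34.
If it is in chest 2 (prior 3/17): the guide opened chest 2, so this case is ruled out; weight (3/17)·0 = 0.
If it is in chest 3 (prior 6/17): the guide has 3 equally likely choices, so probability 1/3; weight (6/17)·(1/3) = 2/17.
If it is in chest 4 (prior 5/17): the guide has 2 equally likely choices, so probability 1/2; weight (5/17)·(1/2) = 5/34.
The weights sum to 6/17.
So P(the ruby in chest 4 | the guide opened chest 2) = (5/34) / (6/17) = 5/12.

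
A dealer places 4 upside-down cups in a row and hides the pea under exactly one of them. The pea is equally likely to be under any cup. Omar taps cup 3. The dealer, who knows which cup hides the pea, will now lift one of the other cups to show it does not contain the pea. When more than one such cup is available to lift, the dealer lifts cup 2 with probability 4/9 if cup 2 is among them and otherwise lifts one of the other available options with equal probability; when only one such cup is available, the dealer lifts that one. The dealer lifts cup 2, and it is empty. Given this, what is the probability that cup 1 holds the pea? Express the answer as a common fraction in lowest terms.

Condition on the true location of the pea.
If it is under any of cups 1, 3, and 4 (prior 1/4 each): cup 2 is available, opened with probability 4/9; weight (1/4)·(4/9) = 1/9 each.
If it is under cup 2 (prior 1/4): the dealer opened cup 2, so this case is ruled out; weight (1/4)·0 = 0.
The weights sum to 1/3.
So P(the pea under cup 1 | the dealer opened cup 2) = (1/9) / (1/3) = 1/3.

1/3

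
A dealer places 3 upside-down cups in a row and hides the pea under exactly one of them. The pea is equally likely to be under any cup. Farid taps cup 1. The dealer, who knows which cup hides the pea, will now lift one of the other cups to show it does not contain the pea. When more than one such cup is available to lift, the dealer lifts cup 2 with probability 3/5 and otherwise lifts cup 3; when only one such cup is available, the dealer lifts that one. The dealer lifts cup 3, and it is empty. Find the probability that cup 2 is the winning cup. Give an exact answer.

5/7

Consider each possible location of the pea in turn.
If it is under cup 1 (prior 1/3): cup 2 is available but not opened, probability 2/5; weight (1/3)·(2/5) = 2/15.
If it is under cup 2 (prior 1/3): only cup 3 is available, probability 1; weight (1/3)·1 = 1/3.
If it is under cup 3 (prior 1/3): the dealer opened cup 3, so this case is ruled out; weight (1/3)·0 = 0.
The weights sum to 7/15.
So P(the pea under cup 2 | the dealer opened cup 3) = (1/3) / (7/15) = 5/7.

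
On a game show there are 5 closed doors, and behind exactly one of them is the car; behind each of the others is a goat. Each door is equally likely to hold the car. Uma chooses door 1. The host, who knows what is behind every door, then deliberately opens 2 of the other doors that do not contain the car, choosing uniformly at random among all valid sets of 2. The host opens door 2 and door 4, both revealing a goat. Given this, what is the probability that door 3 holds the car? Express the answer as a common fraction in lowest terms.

Consider each possible location of the car in turn.
If it is behind door 1 (prior 1/5): the host has 6 equally likely choices, so probability 1/6; weight (1/5)·(1/6) = 1/30.
If it is behind either of doors 2 and 4 (prior 1/5 each): that door was opened and seen not to hold the prize — ruled out; weight (1/5)·0 = 0 each.
If it is behind either of doors 3 and 5 (prior 1/5 each): the host has 3 equally likely choices, so probability 1/3; weight (1/5)·(1/3) = 1/15 each.
The weights sum to 1/6.
So P(the car behind door 3 | the host opened door 2 and door 4) = (1/15) / (1/6) = 2/5.

2/5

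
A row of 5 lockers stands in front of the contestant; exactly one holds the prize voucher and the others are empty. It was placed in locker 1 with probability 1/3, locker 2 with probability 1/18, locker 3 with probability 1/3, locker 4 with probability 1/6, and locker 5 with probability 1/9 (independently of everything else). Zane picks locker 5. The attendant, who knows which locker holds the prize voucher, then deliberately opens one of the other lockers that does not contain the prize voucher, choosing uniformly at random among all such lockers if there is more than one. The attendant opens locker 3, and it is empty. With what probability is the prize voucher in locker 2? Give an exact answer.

2/23

Consider each possible location of the prize voucher in turn.
If it is in locker 1 (prior 1/3): the attendant has 3 equally likely choices, so probability 1/3; weight (1/3)·(1/3) = 1/9.
If it is in locker 2 (prior 1/18): the attendant has 3 equally likely choices, so probability 1/3; weight (1/18)·(1/3) = 1/54.
If it is in locker 3 (prior 1/3): the attendant opened locker 3, so this case is ruled out; weight (1/3)·0 = 0.
If it is in locker 4 (prior 1/6): the attendant has 3 equally likely choices, so probability 1/3; weight (1/6)·(1/3) = 1/18.
If it is in locker 5 (prior 1/9): the attendant has 4 equally likely choices, so probability 1/4; weight (1/9)·(1/4) = 1/36.
The weights sum to 23/108.
So P(the prize voucher in locker 2 | the attendant opened locker 3) = (1/54) / (23/108) = 2/23.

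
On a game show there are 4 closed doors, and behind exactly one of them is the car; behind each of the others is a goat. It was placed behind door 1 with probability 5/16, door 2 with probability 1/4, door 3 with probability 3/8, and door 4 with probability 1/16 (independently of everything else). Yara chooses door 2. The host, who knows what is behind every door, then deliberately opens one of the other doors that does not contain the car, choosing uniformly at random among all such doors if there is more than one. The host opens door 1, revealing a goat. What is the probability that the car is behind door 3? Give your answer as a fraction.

18/29

Consider each possible location of the car in turn.
If it is behind door 1 (prior 5/16): the host opened door 1, so this case is ruled out; weight (5/16)·0 = 0.
If it is behind door 2 (prior 1/4): the host has 3 equally likely choices, so probability 1/3; weight (1/4)·(1/3) = 1/12.
If it is behind door 3 (prior 3/8): the host has 2 equally likely choices, so probability 1/2; weight (3/8)·(1/2) = 3/16.
If it is behind door 4 (prior 1/16): the host has 2 equally likely choices, so probability 1/2; weight (1/16)·(1/2) = 1/32.
The weights sum to 29/96.
So P(the car behind door 3 | the host opened door 1) = (3/16) / (29/96) = 18/29.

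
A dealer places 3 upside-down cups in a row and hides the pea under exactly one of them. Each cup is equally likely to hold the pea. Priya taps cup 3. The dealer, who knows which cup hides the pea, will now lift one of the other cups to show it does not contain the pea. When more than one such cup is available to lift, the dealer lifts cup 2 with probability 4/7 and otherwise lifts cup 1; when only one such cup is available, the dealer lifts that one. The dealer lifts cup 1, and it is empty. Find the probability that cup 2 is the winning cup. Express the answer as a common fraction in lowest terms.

Consider each possible location of the pea in turn.
If it is under cup 1 (prior 1/3): the dealer opened cup 1, so this case is ruled out; weight (1/3)·0 = 0.
If it is under cup 2 (prior 1/3): only cup 1 is available, probability 1; weight (1/3)·1 = 1/3.
If it is under cup 3 (prior 1/3): cup 2 is available but not opened, probability 3/7; weight (1/3)·(3/7) = 1/7.
The weights sum to 10/21.
So P(the pea under cup 2 | the dealer opened cup 1) = (1/3) / (10/21) = 7/10.

7/10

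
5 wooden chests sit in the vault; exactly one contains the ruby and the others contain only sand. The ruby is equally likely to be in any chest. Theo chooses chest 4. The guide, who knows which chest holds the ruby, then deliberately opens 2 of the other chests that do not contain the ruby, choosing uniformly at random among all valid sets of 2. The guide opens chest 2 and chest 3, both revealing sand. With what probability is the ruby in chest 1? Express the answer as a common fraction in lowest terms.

Condition on the true location of the ruby.
If it is in either of chests 1 and 5 (prior 1/5 each): the guide has 3 equally likely choices, so probability 1/3; weight (1/5)·(1/3) = 1/15 each.
If it is in either of chests 2 and 3 (prior 1/5 each): that chest was opened and seen not to hold the prize — ruled out; weight (1/5)·0 = 0 each.
If it is in chest 4 (prior 1/5): the guide has 6 equally likely choices, so probability 1/6; weight (1/5)·(1/6) = 1/30.
The weights sum to 1/6.
So P(the ruby in chest 1 | the guide opened chest 2 and chest 3) = (1/15) / (1/6) = 2/5.

2/5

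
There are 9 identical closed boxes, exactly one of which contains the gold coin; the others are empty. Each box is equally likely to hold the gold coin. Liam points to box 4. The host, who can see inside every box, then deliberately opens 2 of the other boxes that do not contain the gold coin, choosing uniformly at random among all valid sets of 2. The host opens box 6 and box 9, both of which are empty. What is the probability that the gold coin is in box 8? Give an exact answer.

4/27

Consider each possible location of the gold coin in turn.
If it is in any of boxes 1, 2, 3, 5, 7, and 8 (prior 1/9 each): the host has 21 equally likely choices, so probability 1/21; weight (1/9)·(1/21) = 1/189 each.
If it is in box 4 (prior 1/9): the host has 28 equally likely choices, so probability 1/28; weight (1/9)·(1/28) = 1/252.
If it is in either of boxes 6 and 9 (prior 1/9 each): that box was opened and seen not to hold the prize — ruled out; weight (1/9)·0 = 0 each.
The weights sum to 1/28.
So P(the gold coin in box 8 | the host opened box 6 and box 9) = (1/189) / (1/28) = 4/27.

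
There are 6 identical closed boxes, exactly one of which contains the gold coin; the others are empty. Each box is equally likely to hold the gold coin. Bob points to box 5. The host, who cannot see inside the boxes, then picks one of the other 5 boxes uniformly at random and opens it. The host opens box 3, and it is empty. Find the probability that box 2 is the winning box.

1/5

Because the host chose which box to open without knowing where the gold coin is, the choice is independent of the prize location. Learning that box 3 does not hold the gold coin simply rules out that one location and leaves the remaining 5 boxes still equally likely by symmetry.
So P(the gold coin in box 2) = 1/5.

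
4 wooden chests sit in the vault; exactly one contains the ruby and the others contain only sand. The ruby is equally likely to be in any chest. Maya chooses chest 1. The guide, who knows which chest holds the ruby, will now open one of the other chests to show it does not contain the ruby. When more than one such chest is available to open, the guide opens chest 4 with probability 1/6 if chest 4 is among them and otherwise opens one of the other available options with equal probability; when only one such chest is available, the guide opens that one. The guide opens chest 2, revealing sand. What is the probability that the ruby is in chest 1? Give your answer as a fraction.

5/21

Apply Bayes' rule, conditioning on where the ruby actually is.
If it is in chest 1 (prior 1/4): chest 4 is available but not opened; chest 2 gets probability (1 − 1/6)/2 = 5/12; weight (1/4)·(5/12) = 5/48.
If it is in chest 2 (prior 1/4): the guide opened chest 2, so this case is ruled out; weight (1/4)·0 = 0.
If it is in chest 3 (prior 1/4): chest 4 is available but not opened, probability 5/6; weight (1/4)·(5/6) = 5/24.
If it is in chest 4 (prior 1/4): chest 4 holds the prize so is unavailable; the guide chooses uniformly among the 2 others, probability 1/2; weight (1/4)·(1/2) = 1/8.
The weights sum to 7/16.
So P(the ruby in chest 1 | the guide opened chest 2) = (5/48) / (7/16) = 5/21.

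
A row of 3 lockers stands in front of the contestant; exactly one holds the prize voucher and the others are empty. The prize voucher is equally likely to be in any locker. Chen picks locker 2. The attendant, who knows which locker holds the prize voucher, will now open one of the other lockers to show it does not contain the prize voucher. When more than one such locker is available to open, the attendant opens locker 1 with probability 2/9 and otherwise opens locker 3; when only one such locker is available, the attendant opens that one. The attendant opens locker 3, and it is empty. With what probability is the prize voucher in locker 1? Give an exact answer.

Consider each possible location of the prize voucher in turn.
If it is in locker 1 (prior 1/3): only locker 3 is available, probability 1; weight (1/3)·1 = 1/3.
If it is in locker 2 (prior 1/3): locker 1 is available but not opened, probability 7/9; weight (1/3)·(7/9) = 7/27.
If it is in locker 3 (prior 1/3): the attendant opened locker 3, so this case is ruled out; weight (1/3)·0 = 0.
The weights sum to 16/27.
So P(the prize voucher in locker 1 | the attendant opened locker 3) = (1/3) / (16/27) = 9/16.

9/16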